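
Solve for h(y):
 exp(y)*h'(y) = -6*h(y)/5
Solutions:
 h(y) = C1*exp(6*exp(-y)/5)


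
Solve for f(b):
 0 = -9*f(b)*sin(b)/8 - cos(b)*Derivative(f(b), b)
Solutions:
 f(b) = C1*cos(b)^(9/8)


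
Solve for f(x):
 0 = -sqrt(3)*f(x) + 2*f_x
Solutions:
 f(x) = C1*exp(sqrt(3)*x/2)


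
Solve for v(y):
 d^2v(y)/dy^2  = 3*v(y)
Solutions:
 v(y) = C1*exp(-sqrt(3)*y) + C2*exp(sqrt(3)*y)


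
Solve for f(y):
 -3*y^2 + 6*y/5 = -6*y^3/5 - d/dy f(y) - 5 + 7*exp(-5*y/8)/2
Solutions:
 f(y) = C1 - 3*y^4/10 + y^3 - 3*y^2/5 - 5*y - 28*exp(-5*y/8)/5


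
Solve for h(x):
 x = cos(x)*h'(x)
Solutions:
 h(x) = C1 + Integral(x/cos(x), x)


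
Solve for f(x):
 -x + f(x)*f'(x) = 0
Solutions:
 f(x) = -sqrt(C1 + x^2)
 f(x) = sqrt(C1 + x^2)


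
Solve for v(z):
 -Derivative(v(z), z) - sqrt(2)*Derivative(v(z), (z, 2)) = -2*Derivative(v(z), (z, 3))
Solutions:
 v(z) = C1 + C2*exp(z*(-sqrt(10) + sqrt(2))/4) + C3*exp(z*(sqrt(2) + sqrt(10))/4)


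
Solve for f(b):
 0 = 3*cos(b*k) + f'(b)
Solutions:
 f(b) = C1 - 3*sin(b*k)/k


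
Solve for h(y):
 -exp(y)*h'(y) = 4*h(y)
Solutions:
 h(y) = C1*exp(4*exp(-y))


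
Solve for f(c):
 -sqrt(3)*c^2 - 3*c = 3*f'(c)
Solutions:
 f(c) = C1 - sqrt(3)*c^3/9 - c^2/2


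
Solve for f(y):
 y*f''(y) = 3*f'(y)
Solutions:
 f(y) = C1 + C2*y^4


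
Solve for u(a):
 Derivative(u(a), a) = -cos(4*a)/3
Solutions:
 u(a) = C1 - sin(4*a)/12


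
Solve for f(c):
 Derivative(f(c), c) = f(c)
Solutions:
 f(c) = C1*exp(c)


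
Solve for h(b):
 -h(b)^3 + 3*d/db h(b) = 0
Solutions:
 h(b) = -sqrt(6)*sqrt(-1/(C1 + b))/2
 h(b) = sqrt(6)*sqrt(-1/(C1 + b))/2


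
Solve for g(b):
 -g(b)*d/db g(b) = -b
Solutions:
 g(b) = -sqrt(C1 + b^2)
 g(b) = sqrt(C1 + b^2)


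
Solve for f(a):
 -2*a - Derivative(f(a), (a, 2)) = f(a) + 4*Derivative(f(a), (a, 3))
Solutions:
 f(a) = C1*exp(a*(-2 + (12*sqrt(327) + 217)^(-1/3) + (12*sqrt(327) + 217)^(1/3))/24)*sin(sqrt(3)*a*(-(12*sqrt(327) + 217)^(1/3) + (12*sqrt(327) + 217)^(-1/3))/24) + C2*exp(a*(-2 + (12*sqrt(327) + 217)^(-1/3) + (12*sqrt(327) + 217)^(1/3))/24)*cos(sqrt(3)*a*(-(12*sqrt(327) + 217)^(1/3) + (12*sqrt(327) + 217)^(-1/3))/24) + C3*exp(-a*((12*sqrt(327) + 217)^(-1/3) + 1 + (12*sqrt(327) + 217)^(1/3))/12) - 2*a


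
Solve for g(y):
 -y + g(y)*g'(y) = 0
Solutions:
 g(y) = -sqrt(C1 + y^2)
 g(y) = sqrt(C1 + y^2)


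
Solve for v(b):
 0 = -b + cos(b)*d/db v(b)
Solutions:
 v(b) = C1 + Integral(b/cos(b), b)


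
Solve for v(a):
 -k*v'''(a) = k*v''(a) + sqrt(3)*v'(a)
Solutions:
 v(a) = C1 + C2*exp(a*(-1 + sqrt(k*(k - 4*sqrt(3)))/k)/2) + C3*exp(-a*(1 + sqrt(k*(k - 4*sqrt(3)))/k)/2)


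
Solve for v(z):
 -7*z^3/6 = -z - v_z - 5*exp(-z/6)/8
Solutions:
 v(z) = C1 + 7*z^4/24 - z^2/2 + 15*exp(-z/6)/4


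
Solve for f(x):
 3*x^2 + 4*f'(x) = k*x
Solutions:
 f(x) = C1 + k*x^2/8 - x^3/4


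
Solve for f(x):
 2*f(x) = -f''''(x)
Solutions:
 f(x) = (C1*sin(2^(3/4)*x/2) + C2*cos(2^(3/4)*x/2))*exp(-2^(3/4)*x/2) + (C3*sin(2^(3/4)*x/2) + C4*cos(2^(3/4)*x/2))*exp(2^(3/4)*x/2)


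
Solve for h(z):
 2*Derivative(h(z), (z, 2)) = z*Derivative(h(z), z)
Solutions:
 h(z) = C1 + C2*erfi(z/2)


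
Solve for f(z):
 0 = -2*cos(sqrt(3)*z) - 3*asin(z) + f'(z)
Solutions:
 f(z) = C1 + 3*z*asin(z) + 3*sqrt(1 - z^2) + 2*sqrt(3)*sin(sqrt(3)*z)/3


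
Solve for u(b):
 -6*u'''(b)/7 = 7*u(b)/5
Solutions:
 u(b) = C3*exp(-210^(2/3)*b/30) + (C1*sin(3^(1/6)*70^(2/3)*b/20) + C2*cos(3^(1/6)*70^(2/3)*b/20))*exp(210^(2/3)*b/60)


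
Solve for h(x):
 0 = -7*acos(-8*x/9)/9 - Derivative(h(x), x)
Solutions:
 h(x) = C1 - 7*x*acos(-8*x/9)/9 - 7*sqrt(81 - 64*x^2)/72


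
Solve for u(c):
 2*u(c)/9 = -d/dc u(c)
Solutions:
 u(c) = C1*exp(-2*c/9)


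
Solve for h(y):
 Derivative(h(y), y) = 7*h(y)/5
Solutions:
 h(y) = C1*exp(7*y/5)


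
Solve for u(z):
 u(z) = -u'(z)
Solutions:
 u(z) = C1*exp(-z)


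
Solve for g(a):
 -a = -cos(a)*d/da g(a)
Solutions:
 g(a) = C1 + Integral(a/cos(a), a)


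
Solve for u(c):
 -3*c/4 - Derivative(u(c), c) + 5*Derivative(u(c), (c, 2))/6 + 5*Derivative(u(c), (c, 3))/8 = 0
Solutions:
 u(c) = C1 + C2*exp(2*c*(-5 + sqrt(115))/15) + C3*exp(-2*c*(5 + sqrt(115))/15) - 3*c^2/8 - 5*c/8


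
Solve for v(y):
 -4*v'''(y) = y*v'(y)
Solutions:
 v(y) = C1 + Integral(C2*airyai(-2^(1/3)*y/2) + C3*airybi(-2^(1/3)*y/2), y)


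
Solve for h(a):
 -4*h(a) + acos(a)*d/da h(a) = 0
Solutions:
 h(a) = C1*exp(4*Integral(1/acos(a), a))


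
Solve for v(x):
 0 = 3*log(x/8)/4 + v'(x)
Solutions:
 v(x) = C1 - 3*x*log(x)/4 + 3*x/4 + 9*x*log(2)/4


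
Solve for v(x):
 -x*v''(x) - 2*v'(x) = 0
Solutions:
 v(x) = C1 + C2/x


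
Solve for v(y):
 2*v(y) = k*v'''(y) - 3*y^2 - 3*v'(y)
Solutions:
 v(y) = C1*exp(-y*((sqrt((1 - 1/k)/k^2) - 1/k)^(1/3) + 1/(k*(sqrt((1 - 1/k)/k^2) - 1/k)^(1/3)))) + C2*exp(y*((sqrt((1 - 1/k)/k^2) - 1/k)^(1/3)/2 - sqrt(3)*I*(sqrt((1 - 1/k)/k^2) - 1/k)^(1/3)/2 - 2/(k*(-1 + sqrt(3)*I)*(sqrt((1 - 1/k)/k^2) - 1/k)^(1/3)))) + C3*exp(y*((sqrt((1 - 1/k)/k^2) - 1/k)^(1/3)/2 + sqrt(3)*I*(sqrt((1 - 1/k)/k^2) - 1/k)^(1/3)/2 + 2/(k*(1 + sqrt(3)*I)*(sqrt((1 - 1/k)/k^2) - 1/k)^(1/3)))) - 3*y^2/2 + 9*y/2 - 27/4


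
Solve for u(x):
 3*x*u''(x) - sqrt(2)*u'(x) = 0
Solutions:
 u(x) = C1 + C2*x^(sqrt(2)/3 + 1)


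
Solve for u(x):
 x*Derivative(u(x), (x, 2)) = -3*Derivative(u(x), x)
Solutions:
 u(x) = C1 + C2/x^2


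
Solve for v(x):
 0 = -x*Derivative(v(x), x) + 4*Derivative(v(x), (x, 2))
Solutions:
 v(x) = C1 + C2*erfi(sqrt(2)*x/4)


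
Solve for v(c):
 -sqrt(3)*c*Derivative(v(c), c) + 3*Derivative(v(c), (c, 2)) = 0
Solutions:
 v(c) = C1 + C2*erfi(sqrt(2)*3^(3/4)*c/6)


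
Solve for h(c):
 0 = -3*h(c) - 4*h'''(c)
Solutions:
 h(c) = C3*exp(-6^(1/3)*c/2) + (C1*sin(2^(1/3)*3^(5/6)*c/4) + C2*cos(2^(1/3)*3^(5/6)*c/4))*exp(6^(1/3)*c/4)


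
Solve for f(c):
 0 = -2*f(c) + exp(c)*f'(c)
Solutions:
 f(c) = C1*exp(-2*exp(-c))


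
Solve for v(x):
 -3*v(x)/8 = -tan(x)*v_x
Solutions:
 v(x) = C1*sin(x)^(3/8)


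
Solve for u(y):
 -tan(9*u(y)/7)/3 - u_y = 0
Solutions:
 u(y) = -7*asin(C1*exp(-3*y/7))/9 + 7*pi/9
 u(y) = 7*asin(C1*exp(-3*y/7))/9


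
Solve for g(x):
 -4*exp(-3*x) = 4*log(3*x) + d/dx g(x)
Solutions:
 g(x) = C1 - 4*x*log(x) + 4*x*(1 - log(3)) + 4*exp(-3*x)/3


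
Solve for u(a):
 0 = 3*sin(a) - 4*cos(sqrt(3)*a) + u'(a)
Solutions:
 u(a) = C1 + 4*sqrt(3)*sin(sqrt(3)*a)/3 + 3*cos(a)


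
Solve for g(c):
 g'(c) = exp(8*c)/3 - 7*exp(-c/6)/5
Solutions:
 g(c) = C1 + exp(8*c)/24 + 42*exp(-c/6)/5


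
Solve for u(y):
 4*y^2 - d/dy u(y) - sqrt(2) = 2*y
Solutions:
 u(y) = C1 + 4*y^3/3 - y^2 - sqrt(2)*y


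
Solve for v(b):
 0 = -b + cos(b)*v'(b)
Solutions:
 v(b) = C1 + Integral(b/cos(b), b)


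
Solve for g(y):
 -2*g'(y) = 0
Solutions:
 g(y) = C1


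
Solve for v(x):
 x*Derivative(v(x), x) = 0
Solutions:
 v(x) = C1


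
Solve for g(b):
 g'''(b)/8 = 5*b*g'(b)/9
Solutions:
 g(b) = C1 + Integral(C2*airyai(2*15^(1/3)*b/3) + C3*airybi(2*15^(1/3)*b/3), b)


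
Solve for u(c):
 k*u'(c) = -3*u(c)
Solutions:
 u(c) = C1*exp(-3*c/k)


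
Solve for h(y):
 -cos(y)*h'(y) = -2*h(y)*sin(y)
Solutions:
 h(y) = C1/cos(y)^2


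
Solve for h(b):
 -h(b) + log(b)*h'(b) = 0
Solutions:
 h(b) = C1*exp(li(b))


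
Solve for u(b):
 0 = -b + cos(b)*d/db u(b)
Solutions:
 u(b) = C1 + Integral(b/cos(b), b)


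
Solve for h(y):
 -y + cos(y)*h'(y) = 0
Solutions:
 h(y) = C1 + Integral(y/cos(y), y)


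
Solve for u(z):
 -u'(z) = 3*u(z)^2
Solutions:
 u(z) = 1/(C1 + 3*z)


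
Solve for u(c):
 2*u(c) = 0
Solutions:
 u(c) = 0


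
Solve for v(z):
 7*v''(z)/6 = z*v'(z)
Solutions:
 v(z) = C1 + C2*erfi(sqrt(21)*z/7)


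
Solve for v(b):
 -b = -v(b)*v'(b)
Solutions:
 v(b) = -sqrt(C1 + b^2)
 v(b) = sqrt(C1 + b^2)


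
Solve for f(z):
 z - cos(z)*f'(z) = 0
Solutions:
 f(z) = C1 + Integral(z/cos(z), z)


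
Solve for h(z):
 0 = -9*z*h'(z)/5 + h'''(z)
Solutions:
 h(z) = C1 + Integral(C2*airyai(15^(2/3)*z/5) + C3*airybi(15^(2/3)*z/5), z)


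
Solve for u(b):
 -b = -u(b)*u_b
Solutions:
 u(b) = -sqrt(C1 + b^2)
 u(b) = sqrt(C1 + b^2)


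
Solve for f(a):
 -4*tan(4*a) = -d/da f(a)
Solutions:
 f(a) = C1 - log(cos(4*a))


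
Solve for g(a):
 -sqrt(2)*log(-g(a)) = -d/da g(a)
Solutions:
 -li(-g(a)) = C1 + sqrt(2)*a


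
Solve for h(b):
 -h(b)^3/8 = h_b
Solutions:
 h(b) = -2*sqrt(-1/(C1 - b))
 h(b) = 2*sqrt(-1/(C1 - b))


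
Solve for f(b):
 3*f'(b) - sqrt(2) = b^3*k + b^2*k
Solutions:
 f(b) = C1 + b^4*k/12 + b^3*k/9 + sqrt(2)*b/3


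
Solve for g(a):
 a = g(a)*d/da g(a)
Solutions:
 g(a) = -sqrt(C1 + a^2)
 g(a) = sqrt(C1 + a^2)


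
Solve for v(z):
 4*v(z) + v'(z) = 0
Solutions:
 v(z) = C1*exp(-4*z)


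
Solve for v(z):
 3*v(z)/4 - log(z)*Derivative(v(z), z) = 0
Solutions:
 v(z) = C1*exp(3*li(z)/4)


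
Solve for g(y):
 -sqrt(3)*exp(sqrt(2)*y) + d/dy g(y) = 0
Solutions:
 g(y) = C1 + sqrt(6)*exp(sqrt(2)*y)/2


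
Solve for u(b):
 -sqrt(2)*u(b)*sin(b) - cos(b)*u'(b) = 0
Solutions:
 u(b) = C1*cos(b)^(sqrt(2))


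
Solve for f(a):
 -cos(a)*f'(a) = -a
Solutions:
 f(a) = C1 + Integral(a/cos(a), a)


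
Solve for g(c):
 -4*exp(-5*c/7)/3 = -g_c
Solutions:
 g(c) = C1 - 28*exp(-5*c/7)/15


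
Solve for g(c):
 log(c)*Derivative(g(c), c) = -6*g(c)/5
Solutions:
 g(c) = C1*exp(-6*li(c)/5)


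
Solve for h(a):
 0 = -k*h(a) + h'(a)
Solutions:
 h(a) = C1*exp(a*k)


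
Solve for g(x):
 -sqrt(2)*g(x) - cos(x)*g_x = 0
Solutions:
 g(x) = C1*(sin(x) - 1)^(sqrt(2)/2)/(sin(x) + 1)^(sqrt(2)/2)


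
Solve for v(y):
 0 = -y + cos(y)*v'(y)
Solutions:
 v(y) = C1 + Integral(y/cos(y), y)


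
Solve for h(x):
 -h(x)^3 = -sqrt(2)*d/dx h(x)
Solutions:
 h(x) = -sqrt(-1/(C1 + sqrt(2)*x))
 h(x) = sqrt(-1/(C1 + sqrt(2)*x))


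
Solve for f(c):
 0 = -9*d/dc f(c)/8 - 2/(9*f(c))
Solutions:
 f(c) = -sqrt(C1 - 32*c)/9
 f(c) = sqrt(C1 - 32*c)/9


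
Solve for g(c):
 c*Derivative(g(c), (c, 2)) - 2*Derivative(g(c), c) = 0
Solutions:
 g(c) = C1 + C2*c^3


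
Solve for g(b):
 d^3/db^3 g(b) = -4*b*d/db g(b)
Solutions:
 g(b) = C1 + Integral(C2*airyai(-2^(2/3)*b) + C3*airybi(-2^(2/3)*b), b)


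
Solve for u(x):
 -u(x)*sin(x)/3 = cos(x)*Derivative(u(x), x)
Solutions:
 u(x) = C1*cos(x)^(1/3)


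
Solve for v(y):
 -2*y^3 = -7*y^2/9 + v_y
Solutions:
 v(y) = C1 - y^4/2 + 7*y^3/27


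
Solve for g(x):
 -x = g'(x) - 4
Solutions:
 g(x) = C1 - x^2/2 + 4*x


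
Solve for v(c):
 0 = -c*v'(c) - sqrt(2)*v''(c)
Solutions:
 v(c) = C1 + C2*erf(2^(1/4)*c/2)


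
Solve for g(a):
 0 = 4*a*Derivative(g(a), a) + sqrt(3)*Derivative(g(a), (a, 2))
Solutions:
 g(a) = C1 + C2*erf(sqrt(2)*3^(3/4)*a/3)


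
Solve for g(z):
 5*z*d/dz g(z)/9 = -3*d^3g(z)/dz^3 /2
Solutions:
 g(z) = C1 + Integral(C2*airyai(-10^(1/3)*z/3) + C3*airybi(-10^(1/3)*z/3), z)


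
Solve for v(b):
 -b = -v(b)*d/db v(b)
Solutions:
 v(b) = -sqrt(C1 + b^2)
 v(b) = sqrt(C1 + b^2)


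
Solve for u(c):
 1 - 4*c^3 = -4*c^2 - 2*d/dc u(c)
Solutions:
 u(c) = C1 + c^4/2 - 2*c^3/3 - c/2


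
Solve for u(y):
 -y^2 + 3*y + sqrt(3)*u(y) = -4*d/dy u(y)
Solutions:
 u(y) = C1*exp(-sqrt(3)*y/4) + sqrt(3)*y^2/3 - 8*y/3 - sqrt(3)*y + 4 + 32*sqrt(3)/9


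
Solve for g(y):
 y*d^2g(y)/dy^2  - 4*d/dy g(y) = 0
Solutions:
 g(y) = C1 + C2*y^5


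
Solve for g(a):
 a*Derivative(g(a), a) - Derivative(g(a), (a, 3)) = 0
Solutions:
 g(a) = C1 + Integral(C2*airyai(a) + C3*airybi(a), a)


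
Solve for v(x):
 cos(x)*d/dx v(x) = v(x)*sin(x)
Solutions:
 v(x) = C1/cos(x)


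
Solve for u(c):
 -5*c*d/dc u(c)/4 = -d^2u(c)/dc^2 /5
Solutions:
 u(c) = C1 + C2*erfi(5*sqrt(2)*c/4)


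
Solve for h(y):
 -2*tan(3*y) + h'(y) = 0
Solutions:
 h(y) = C1 - 2*log(cos(3*y))/3


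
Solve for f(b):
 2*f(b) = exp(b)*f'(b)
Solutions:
 f(b) = C1*exp(-2*exp(-b))


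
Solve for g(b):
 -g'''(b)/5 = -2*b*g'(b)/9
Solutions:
 g(b) = C1 + Integral(C2*airyai(30^(1/3)*b/3) + C3*airybi(30^(1/3)*b/3), b)


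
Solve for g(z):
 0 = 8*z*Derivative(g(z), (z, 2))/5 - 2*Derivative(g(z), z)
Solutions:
 g(z) = C1 + C2*z^(9/4)


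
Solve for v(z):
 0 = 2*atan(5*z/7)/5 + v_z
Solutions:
 v(z) = C1 - 2*z*atan(5*z/7)/5 + 7*log(25*z^2 + 49)/25


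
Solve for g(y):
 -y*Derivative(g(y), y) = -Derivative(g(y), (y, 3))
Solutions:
 g(y) = C1 + Integral(C2*airyai(y) + C3*airybi(y), y)


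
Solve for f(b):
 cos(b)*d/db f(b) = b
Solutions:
 f(b) = C1 + Integral(b/cos(b), b)


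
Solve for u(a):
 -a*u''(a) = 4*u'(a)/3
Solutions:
 u(a) = C1 + C2/a^(1/3)


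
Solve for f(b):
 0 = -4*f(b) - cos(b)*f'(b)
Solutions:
 f(b) = C1*(sin(b)^2 - 2*sin(b) + 1)/(sin(b)^2 + 2*sin(b) + 1)


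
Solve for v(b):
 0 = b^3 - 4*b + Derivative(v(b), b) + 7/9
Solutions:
 v(b) = C1 - b^4/4 + 2*b^2 - 7*b/9


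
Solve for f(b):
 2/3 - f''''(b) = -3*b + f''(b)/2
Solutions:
 f(b) = C1 + C2*b + C3*sin(sqrt(2)*b/2) + C4*cos(sqrt(2)*b/2) + b^3 + 2*b^2/3


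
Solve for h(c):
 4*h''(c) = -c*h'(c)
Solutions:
 h(c) = C1 + C2*erf(sqrt(2)*c/4)


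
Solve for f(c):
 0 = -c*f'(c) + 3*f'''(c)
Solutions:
 f(c) = C1 + Integral(C2*airyai(3^(2/3)*c/3) + C3*airybi(3^(2/3)*c/3), c)


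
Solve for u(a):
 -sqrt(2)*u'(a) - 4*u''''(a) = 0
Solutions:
 u(a) = C1 + C4*exp(-sqrt(2)*a/2) + (C2*sin(sqrt(6)*a/4) + C3*cos(sqrt(6)*a/4))*exp(sqrt(2)*a/4)


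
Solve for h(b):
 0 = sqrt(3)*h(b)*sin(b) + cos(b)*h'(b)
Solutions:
 h(b) = C1*cos(b)^(sqrt(3))


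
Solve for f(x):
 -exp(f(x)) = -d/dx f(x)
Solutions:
 f(x) = log(-1/(C1 + x))


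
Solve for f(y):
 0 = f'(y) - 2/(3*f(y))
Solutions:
 f(y) = -sqrt(C1 + 12*y)/3
 f(y) = sqrt(C1 + 12*y)/3


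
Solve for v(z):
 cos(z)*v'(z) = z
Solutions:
 v(z) = C1 + Integral(z/cos(z), z)


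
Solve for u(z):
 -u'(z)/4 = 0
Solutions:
 u(z) = C1


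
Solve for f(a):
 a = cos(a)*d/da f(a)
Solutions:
 f(a) = C1 + Integral(a/cos(a), a)


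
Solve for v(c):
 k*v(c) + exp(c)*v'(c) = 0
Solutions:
 v(c) = C1*exp(k*exp(-c))


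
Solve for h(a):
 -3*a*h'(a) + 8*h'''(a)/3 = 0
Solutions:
 h(a) = C1 + Integral(C2*airyai(3^(2/3)*a/2) + C3*airybi(3^(2/3)*a/2), a)


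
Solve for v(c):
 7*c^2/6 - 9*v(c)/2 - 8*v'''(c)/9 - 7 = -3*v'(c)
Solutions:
 v(c) = C1*exp(3*2^(1/3)*c*(2^(1/3)/(sqrt(7) + 3)^(1/3) + (sqrt(7) + 3)^(1/3))/8)*sin(3*2^(1/3)*sqrt(3)*c*(-(sqrt(7) + 3)^(1/3) + 2^(1/3)/(sqrt(7) + 3)^(1/3))/8) + C2*exp(3*2^(1/3)*c*(2^(1/3)/(sqrt(7) + 3)^(1/3) + (sqrt(7) + 3)^(1/3))/8)*cos(3*2^(1/3)*sqrt(3)*c*(-(sqrt(7) + 3)^(1/3) + 2^(1/3)/(sqrt(7) + 3)^(1/3))/8) + C3*exp(-3*2^(1/3)*c*(2^(1/3)/(sqrt(7) + 3)^(1/3) + (sqrt(7) + 3)^(1/3))/4) + 7*c^2/27 + 28*c/81 - 322/243


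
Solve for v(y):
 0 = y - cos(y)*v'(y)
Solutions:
 v(y) = C1 + Integral(y/cos(y), y)


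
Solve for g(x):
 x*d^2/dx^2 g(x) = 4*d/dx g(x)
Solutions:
 g(x) = C1 + C2*x^5


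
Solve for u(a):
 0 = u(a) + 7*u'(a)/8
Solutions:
 u(a) = C1*exp(-8*a/7)


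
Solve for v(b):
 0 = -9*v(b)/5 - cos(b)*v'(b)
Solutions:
 v(b) = C1*(sin(b) - 1)^(9/10)/(sin(b) + 1)^(9/10)


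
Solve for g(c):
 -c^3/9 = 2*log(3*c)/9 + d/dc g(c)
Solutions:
 g(c) = C1 - c^4/36 - 2*c*log(c)/9 - 2*c*log(3)/9 + 2*c/9


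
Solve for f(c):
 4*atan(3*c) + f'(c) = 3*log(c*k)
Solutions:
 f(c) = C1 + 3*c*log(c*k) - 4*c*atan(3*c) - 3*c + 2*log(9*c^2 + 1)/3


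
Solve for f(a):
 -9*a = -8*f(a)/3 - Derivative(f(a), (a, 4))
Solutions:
 f(a) = 27*a/8 + (C1*sin(2^(1/4)*3^(3/4)*a/3) + C2*cos(2^(1/4)*3^(3/4)*a/3))*exp(-2^(1/4)*3^(3/4)*a/3) + (C3*sin(2^(1/4)*3^(3/4)*a/3) + C4*cos(2^(1/4)*3^(3/4)*a/3))*exp(2^(1/4)*3^(3/4)*a/3)


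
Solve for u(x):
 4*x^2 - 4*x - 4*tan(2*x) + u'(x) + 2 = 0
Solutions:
 u(x) = C1 - 4*x^3/3 + 2*x^2 - 2*x - 2*log(cos(2*x))


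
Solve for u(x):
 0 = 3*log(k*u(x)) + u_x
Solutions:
 li(k*u(x))/k = C1 - 3*x


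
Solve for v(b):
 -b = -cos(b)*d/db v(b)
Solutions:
 v(b) = C1 + Integral(b/cos(b), b)


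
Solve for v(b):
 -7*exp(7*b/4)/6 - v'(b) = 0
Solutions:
 v(b) = C1 - 2*exp(7*b/4)/3


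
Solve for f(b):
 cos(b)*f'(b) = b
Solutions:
 f(b) = C1 + Integral(b/cos(b), b)


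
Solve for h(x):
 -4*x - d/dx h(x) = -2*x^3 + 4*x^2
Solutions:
 h(x) = C1 + x^4/2 - 4*x^3/3 - 2*x^2


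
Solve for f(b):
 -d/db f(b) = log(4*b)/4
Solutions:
 f(b) = C1 - b*log(b)/4 - b*log(2)/2 + b/4


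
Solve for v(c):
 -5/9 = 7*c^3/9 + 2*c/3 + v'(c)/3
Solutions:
 v(c) = C1 - 7*c^4/12 - c^2 - 5*c/3


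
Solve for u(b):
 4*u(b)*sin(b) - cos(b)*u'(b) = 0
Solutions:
 u(b) = C1/cos(b)^4


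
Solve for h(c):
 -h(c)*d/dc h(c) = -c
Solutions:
 h(c) = -sqrt(C1 + c^2)
 h(c) = sqrt(C1 + c^2)


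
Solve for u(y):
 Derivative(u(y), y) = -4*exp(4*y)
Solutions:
 u(y) = C1 - exp(4*y)


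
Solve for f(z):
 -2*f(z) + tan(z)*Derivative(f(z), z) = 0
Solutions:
 f(z) = C1*sin(z)^2


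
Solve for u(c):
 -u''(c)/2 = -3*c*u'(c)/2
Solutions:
 u(c) = C1 + C2*erfi(sqrt(6)*c/2)


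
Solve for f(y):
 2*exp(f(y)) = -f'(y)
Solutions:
 f(y) = log(1/(C1 + 2*y))


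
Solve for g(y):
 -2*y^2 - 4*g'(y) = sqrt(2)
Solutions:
 g(y) = C1 - y^3/6 - sqrt(2)*y/4


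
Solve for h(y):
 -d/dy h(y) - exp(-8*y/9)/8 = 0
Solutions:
 h(y) = C1 + 9*exp(-8*y/9)/64


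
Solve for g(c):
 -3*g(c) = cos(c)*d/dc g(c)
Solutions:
 g(c) = C1*(sin(c) - 1)^(3/2)/(sin(c) + 1)^(3/2)


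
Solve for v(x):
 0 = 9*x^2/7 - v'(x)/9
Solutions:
 v(x) = C1 + 27*x^3/7


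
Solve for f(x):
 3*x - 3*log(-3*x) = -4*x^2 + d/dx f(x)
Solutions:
 f(x) = C1 + 4*x^3/3 + 3*x^2/2 - 3*x*log(-x) + 3*x*(1 - log(3))


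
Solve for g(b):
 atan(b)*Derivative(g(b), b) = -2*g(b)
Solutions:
 g(b) = C1*exp(-2*Integral(1/atan(b), b))


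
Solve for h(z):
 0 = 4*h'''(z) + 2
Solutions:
 h(z) = C1 + C2*z + C3*z^2 - z^3/12


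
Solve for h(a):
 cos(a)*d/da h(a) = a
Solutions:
 h(a) = C1 + Integral(a/cos(a), a)


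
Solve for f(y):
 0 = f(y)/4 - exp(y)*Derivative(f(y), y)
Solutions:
 f(y) = C1*exp(-exp(-y)/4)


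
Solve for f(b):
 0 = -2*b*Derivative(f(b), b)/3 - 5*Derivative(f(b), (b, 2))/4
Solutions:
 f(b) = C1 + C2*erf(2*sqrt(15)*b/15)


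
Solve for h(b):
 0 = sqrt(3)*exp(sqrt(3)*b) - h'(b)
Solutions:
 h(b) = C1 + exp(sqrt(3)*b)


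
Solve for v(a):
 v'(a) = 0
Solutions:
 v(a) = C1


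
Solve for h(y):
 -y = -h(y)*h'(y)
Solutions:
 h(y) = -sqrt(C1 + y^2)
 h(y) = sqrt(C1 + y^2)


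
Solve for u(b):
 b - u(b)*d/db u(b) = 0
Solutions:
 u(b) = -sqrt(C1 + b^2)
 u(b) = sqrt(C1 + b^2)


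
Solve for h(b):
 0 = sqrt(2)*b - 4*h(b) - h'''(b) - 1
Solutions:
 h(b) = C3*exp(-2^(2/3)*b) + sqrt(2)*b/4 + (C1*sin(2^(2/3)*sqrt(3)*b/2) + C2*cos(2^(2/3)*sqrt(3)*b/2))*exp(2^(2/3)*b/2) - 1/4


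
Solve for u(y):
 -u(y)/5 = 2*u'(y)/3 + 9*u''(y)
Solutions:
 u(y) = (C1*sin(2*sqrt(95)*y/135) + C2*cos(2*sqrt(95)*y/135))*exp(-y/27)


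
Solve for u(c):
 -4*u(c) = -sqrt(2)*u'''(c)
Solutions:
 u(c) = C3*exp(sqrt(2)*c) + (C1*sin(sqrt(6)*c/2) + C2*cos(sqrt(6)*c/2))*exp(-sqrt(2)*c/2)


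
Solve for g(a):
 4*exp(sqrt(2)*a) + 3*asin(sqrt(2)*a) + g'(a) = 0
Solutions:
 g(a) = C1 - 3*a*asin(sqrt(2)*a) - 3*sqrt(2)*sqrt(1 - 2*a^2)/2 - 2*sqrt(2)*exp(sqrt(2)*a)


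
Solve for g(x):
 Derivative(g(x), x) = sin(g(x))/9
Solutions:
 -x/9 + log(cos(g(x)) - 1)/2 - log(cos(g(x)) + 1)/2 = C1


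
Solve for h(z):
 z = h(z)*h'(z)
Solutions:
 h(z) = -sqrt(C1 + z^2)
 h(z) = sqrt(C1 + z^2)


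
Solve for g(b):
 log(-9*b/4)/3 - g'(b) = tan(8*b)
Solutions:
 g(b) = C1 + b*log(-b)/3 - 2*b*log(2)/3 - b/3 + 2*b*log(3)/3 + log(cos(8*b))/8


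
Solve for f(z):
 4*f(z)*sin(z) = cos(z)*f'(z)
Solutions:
 f(z) = C1/cos(z)^4


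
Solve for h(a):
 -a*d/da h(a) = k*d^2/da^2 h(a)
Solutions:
 h(a) = C1 + C2*sqrt(k)*erf(sqrt(2)*a*sqrt(1/k)/2)


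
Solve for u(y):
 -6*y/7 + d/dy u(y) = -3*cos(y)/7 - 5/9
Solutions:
 u(y) = C1 + 3*y^2/7 - 5*y/9 - 3*sin(y)/7


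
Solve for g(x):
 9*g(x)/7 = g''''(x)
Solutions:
 g(x) = C1*exp(-sqrt(3)*7^(3/4)*x/7) + C2*exp(sqrt(3)*7^(3/4)*x/7) + C3*sin(sqrt(3)*7^(3/4)*x/7) + C4*cos(sqrt(3)*7^(3/4)*x/7)


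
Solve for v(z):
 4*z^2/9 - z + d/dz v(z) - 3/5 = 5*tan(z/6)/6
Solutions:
 v(z) = C1 - 4*z^3/27 + z^2/2 + 3*z/5 - 5*log(cos(z/6))


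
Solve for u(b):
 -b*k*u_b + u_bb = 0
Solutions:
 u(b) = Piecewise((-sqrt(2)*sqrt(pi)*C1*erf(sqrt(2)*b*sqrt(-k)/2)/(2*sqrt(-k)) - C2, (k > 0) | (k < 0)), (-C1*b - C2, True))


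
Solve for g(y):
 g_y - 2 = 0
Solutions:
 g(y) = C1 + 2*y


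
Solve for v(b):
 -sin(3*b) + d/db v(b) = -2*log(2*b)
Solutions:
 v(b) = C1 - 2*b*log(b) - 2*b*log(2) + 2*b - cos(3*b)/3


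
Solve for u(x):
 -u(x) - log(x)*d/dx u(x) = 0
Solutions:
 u(x) = C1*exp(-li(x))


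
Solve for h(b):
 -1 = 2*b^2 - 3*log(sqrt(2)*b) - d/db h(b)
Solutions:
 h(b) = C1 + 2*b^3/3 - 3*b*log(b) - 3*b*log(2)/2 + 4*b


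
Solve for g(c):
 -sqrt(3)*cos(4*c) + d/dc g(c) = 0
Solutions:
 g(c) = C1 + sqrt(3)*sin(4*c)/4


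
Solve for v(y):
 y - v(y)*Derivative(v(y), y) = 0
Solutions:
 v(y) = -sqrt(C1 + y^2)
 v(y) = sqrt(C1 + y^2)


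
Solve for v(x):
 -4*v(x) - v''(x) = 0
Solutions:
 v(x) = C1*sin(2*x) + C2*cos(2*x)


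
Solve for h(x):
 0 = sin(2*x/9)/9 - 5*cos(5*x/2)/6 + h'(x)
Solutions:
 h(x) = C1 + sin(5*x/2)/3 + cos(2*x/9)/2


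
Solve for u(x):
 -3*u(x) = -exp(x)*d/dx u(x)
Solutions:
 u(x) = C1*exp(-3*exp(-x))


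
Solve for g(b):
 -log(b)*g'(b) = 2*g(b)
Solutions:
 g(b) = C1*exp(-2*li(b))


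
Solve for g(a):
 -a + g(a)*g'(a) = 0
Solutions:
 g(a) = -sqrt(C1 + a^2)
 g(a) = sqrt(C1 + a^2)


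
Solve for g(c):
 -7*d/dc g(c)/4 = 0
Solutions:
 g(c) = C1


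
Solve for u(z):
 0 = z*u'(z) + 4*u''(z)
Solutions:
 u(z) = C1 + C2*erf(sqrt(2)*z/4)


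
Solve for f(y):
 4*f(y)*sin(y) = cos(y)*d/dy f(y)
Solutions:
 f(y) = C1/cos(y)^4


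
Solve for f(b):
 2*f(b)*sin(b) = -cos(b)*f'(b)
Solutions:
 f(b) = C1*cos(b)^2


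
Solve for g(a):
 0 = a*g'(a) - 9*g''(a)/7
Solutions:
 g(a) = C1 + C2*erfi(sqrt(14)*a/6)


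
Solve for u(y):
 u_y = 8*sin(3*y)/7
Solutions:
 u(y) = C1 - 8*cos(3*y)/21


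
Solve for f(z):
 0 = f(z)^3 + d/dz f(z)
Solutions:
 f(z) = -sqrt(2)*sqrt(-1/(C1 - z))/2
 f(z) = sqrt(2)*sqrt(-1/(C1 - z))/2


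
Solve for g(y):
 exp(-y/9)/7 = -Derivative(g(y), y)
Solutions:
 g(y) = C1 + 9*exp(-y/9)/7


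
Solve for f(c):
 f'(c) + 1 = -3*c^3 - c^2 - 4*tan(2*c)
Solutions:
 f(c) = C1 - 3*c^4/4 - c^3/3 - c + 2*log(cos(2*c))


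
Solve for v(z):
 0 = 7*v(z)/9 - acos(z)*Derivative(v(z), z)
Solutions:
 v(z) = C1*exp(7*Integral(1/acos(z), z)/9)


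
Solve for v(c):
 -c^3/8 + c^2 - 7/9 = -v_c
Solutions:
 v(c) = C1 + c^4/32 - c^3/3 + 7*c/9


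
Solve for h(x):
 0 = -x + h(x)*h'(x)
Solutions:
 h(x) = -sqrt(C1 + x^2)
 h(x) = sqrt(C1 + x^2)


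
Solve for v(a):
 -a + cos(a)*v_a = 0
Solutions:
 v(a) = C1 + Integral(a/cos(a), a)


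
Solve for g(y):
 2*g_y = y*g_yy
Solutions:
 g(y) = C1 + C2*y^3


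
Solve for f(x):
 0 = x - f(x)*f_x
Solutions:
 f(x) = -sqrt(C1 + x^2)
 f(x) = sqrt(C1 + x^2)


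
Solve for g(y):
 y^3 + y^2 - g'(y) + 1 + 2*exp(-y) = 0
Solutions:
 g(y) = C1 + y^4/4 + y^3/3 + y - 2*exp(-y)


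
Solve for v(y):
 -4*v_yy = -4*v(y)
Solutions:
 v(y) = C1*exp(-y) + C2*exp(y)


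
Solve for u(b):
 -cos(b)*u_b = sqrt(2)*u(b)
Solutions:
 u(b) = C1*(sin(b) - 1)^(sqrt(2)/2)/(sin(b) + 1)^(sqrt(2)/2)


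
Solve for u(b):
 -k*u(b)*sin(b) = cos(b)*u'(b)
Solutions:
 u(b) = C1*exp(k*log(cos(b)))


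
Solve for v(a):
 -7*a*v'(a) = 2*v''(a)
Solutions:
 v(a) = C1 + C2*erf(sqrt(7)*a/2)


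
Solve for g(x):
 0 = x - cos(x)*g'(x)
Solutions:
 g(x) = C1 + Integral(x/cos(x), x)


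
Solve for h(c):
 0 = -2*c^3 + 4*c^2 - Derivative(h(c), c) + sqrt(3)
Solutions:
 h(c) = C1 - c^4/2 + 4*c^3/3 + sqrt(3)*c


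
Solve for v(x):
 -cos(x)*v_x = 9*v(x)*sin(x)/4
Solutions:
 v(x) = C1*cos(x)^(9/4)


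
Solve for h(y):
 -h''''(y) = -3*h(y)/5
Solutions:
 h(y) = C1*exp(-3^(1/4)*5^(3/4)*y/5) + C2*exp(3^(1/4)*5^(3/4)*y/5) + C3*sin(3^(1/4)*5^(3/4)*y/5) + C4*cos(3^(1/4)*5^(3/4)*y/5)


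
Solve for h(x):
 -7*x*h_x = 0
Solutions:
 h(x) = C1


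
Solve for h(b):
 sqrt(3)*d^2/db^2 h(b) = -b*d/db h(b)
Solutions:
 h(b) = C1 + C2*erf(sqrt(2)*3^(3/4)*b/6)


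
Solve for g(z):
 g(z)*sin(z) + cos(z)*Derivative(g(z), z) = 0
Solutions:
 g(z) = C1*cos(z)


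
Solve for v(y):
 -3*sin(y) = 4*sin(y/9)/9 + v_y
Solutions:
 v(y) = C1 + 4*cos(y/9) + 3*cos(y)


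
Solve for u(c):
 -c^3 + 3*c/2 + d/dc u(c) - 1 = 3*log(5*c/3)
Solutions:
 u(c) = C1 + c^4/4 - 3*c^2/4 + 3*c*log(c) - 3*c*log(3) - 2*c + 3*c*log(5)


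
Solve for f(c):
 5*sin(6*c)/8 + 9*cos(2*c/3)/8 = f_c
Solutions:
 f(c) = C1 + 27*sin(2*c/3)/16 - 5*cos(6*c)/48


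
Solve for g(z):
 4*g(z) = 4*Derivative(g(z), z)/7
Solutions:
 g(z) = C1*exp(7*z)


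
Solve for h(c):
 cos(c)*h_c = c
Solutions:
 h(c) = C1 + Integral(c/cos(c), c)


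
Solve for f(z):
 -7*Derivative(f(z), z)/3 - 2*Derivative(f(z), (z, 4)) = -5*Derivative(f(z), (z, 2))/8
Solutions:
 f(z) = C1 + C2*exp(3^(1/3)*z*(5*3^(1/3)/(sqrt(112521) + 336)^(1/3) + (sqrt(112521) + 336)^(1/3))/24)*sin(3^(1/6)*z*(-3^(2/3)*(sqrt(112521) + 336)^(1/3) + 15/(sqrt(112521) + 336)^(1/3))/24) + C3*exp(3^(1/3)*z*(5*3^(1/3)/(sqrt(112521) + 336)^(1/3) + (sqrt(112521) + 336)^(1/3))/24)*cos(3^(1/6)*z*(-3^(2/3)*(sqrt(112521) + 336)^(1/3) + 15/(sqrt(112521) + 336)^(1/3))/24) + C4*exp(-3^(1/3)*z*(5*3^(1/3)/(sqrt(112521) + 336)^(1/3) + (sqrt(112521) + 336)^(1/3))/12)


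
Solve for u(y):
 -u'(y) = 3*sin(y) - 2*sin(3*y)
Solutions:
 u(y) = C1 + 3*cos(y) - 2*cos(3*y)/3


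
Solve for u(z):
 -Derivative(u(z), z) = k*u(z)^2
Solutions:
 u(z) = 1/(C1 + k*z)


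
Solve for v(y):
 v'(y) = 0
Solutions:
 v(y) = C1


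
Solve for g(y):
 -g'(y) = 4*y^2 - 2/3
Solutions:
 g(y) = C1 - 4*y^3/3 + 2*y/3


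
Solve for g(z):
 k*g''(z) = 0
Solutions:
 g(z) = C1 + C2*z


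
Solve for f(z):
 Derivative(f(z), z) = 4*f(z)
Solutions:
 f(z) = C1*exp(4*z)


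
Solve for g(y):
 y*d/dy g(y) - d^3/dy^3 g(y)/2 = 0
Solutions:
 g(y) = C1 + Integral(C2*airyai(2^(1/3)*y) + C3*airybi(2^(1/3)*y), y)


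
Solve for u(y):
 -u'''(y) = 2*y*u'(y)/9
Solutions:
 u(y) = C1 + Integral(C2*airyai(-6^(1/3)*y/3) + C3*airybi(-6^(1/3)*y/3), y)


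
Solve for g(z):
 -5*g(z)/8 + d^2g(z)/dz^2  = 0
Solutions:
 g(z) = C1*exp(-sqrt(10)*z/4) + C2*exp(sqrt(10)*z/4)


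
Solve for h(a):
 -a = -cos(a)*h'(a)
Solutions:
 h(a) = C1 + Integral(a/cos(a), a)


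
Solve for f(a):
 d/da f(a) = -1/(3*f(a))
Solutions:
 f(a) = -sqrt(C1 - 6*a)/3
 f(a) = sqrt(C1 - 6*a)/3


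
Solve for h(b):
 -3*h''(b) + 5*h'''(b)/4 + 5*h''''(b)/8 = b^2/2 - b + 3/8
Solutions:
 h(b) = C1 + C2*b + C3*exp(-b*(1 + sqrt(145)/5)) + C4*exp(b*(-1 + sqrt(145)/5)) - b^4/72 + 7*b^3/216 - 49*b^2/864


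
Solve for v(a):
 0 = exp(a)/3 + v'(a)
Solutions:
 v(a) = C1 - exp(a)/3


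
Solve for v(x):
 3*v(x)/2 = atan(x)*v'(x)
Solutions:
 v(x) = C1*exp(3*Integral(1/atan(x), x)/2)


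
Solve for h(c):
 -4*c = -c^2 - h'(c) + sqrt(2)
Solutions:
 h(c) = C1 - c^3/3 + 2*c^2 + sqrt(2)*c


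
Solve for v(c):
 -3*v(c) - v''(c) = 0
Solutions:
 v(c) = C1*sin(sqrt(3)*c) + C2*cos(sqrt(3)*c)


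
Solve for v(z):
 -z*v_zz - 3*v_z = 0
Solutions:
 v(z) = C1 + C2/z^2


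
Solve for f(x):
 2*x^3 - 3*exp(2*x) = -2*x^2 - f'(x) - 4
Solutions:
 f(x) = C1 - x^4/2 - 2*x^3/3 - 4*x + 3*exp(2*x)/2


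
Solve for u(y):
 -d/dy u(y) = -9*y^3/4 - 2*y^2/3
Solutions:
 u(y) = C1 + 9*y^4/16 + 2*y^3/9


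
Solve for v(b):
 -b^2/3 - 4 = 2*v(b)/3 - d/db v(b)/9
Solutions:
 v(b) = C1*exp(6*b) - b^2/2 - b/6 - 217/36


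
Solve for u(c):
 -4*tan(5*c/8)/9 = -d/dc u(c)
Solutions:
 u(c) = C1 - 32*log(cos(5*c/8))/45


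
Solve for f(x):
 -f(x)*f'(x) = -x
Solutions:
 f(x) = -sqrt(C1 + x^2)
 f(x) = sqrt(C1 + x^2)


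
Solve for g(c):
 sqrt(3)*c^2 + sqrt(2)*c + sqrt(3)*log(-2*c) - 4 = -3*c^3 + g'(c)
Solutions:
 g(c) = C1 + 3*c^4/4 + sqrt(3)*c^3/3 + sqrt(2)*c^2/2 + sqrt(3)*c*log(-c) + c*(-4 - sqrt(3) + sqrt(3)*log(2))


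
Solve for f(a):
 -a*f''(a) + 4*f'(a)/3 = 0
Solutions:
 f(a) = C1 + C2*a^(7/3)


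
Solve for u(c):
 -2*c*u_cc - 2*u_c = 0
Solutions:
 u(c) = C1 + C2*log(c)


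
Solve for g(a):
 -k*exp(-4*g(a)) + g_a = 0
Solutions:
 g(a) = log(-I*(C1 + 4*a*k)^(1/4))
 g(a) = log(I*(C1 + 4*a*k)^(1/4))
 g(a) = log(-(C1 + 4*a*k)^(1/4))
 g(a) = log(C1 + 4*a*k)/4


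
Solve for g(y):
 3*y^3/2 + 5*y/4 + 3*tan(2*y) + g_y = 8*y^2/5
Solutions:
 g(y) = C1 - 3*y^4/8 + 8*y^3/15 - 5*y^2/8 + 3*log(cos(2*y))/2


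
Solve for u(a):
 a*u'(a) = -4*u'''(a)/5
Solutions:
 u(a) = C1 + Integral(C2*airyai(-10^(1/3)*a/2) + C3*airybi(-10^(1/3)*a/2), a)


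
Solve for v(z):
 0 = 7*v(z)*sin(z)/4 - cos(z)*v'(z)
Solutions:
 v(z) = C1/cos(z)^(7/4)


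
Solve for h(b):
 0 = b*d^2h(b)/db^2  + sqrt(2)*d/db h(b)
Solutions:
 h(b) = C1 + C2*b^(1 - sqrt(2))


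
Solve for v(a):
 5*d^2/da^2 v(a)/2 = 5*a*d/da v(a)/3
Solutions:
 v(a) = C1 + C2*erfi(sqrt(3)*a/3)


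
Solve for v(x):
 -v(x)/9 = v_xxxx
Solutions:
 v(x) = (C1*sin(sqrt(6)*x/6) + C2*cos(sqrt(6)*x/6))*exp(-sqrt(6)*x/6) + (C3*sin(sqrt(6)*x/6) + C4*cos(sqrt(6)*x/6))*exp(sqrt(6)*x/6)


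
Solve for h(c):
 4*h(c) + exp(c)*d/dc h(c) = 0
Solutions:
 h(c) = C1*exp(4*exp(-c))


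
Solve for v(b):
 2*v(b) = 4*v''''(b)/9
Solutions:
 v(b) = C1*exp(-2^(3/4)*sqrt(3)*b/2) + C2*exp(2^(3/4)*sqrt(3)*b/2) + C3*sin(2^(3/4)*sqrt(3)*b/2) + C4*cos(2^(3/4)*sqrt(3)*b/2)


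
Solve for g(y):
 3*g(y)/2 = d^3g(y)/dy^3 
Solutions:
 g(y) = C3*exp(2^(2/3)*3^(1/3)*y/2) + (C1*sin(2^(2/3)*3^(5/6)*y/4) + C2*cos(2^(2/3)*3^(5/6)*y/4))*exp(-2^(2/3)*3^(1/3)*y/4)


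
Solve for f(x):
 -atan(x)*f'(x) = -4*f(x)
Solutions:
 f(x) = C1*exp(4*Integral(1/atan(x), x))


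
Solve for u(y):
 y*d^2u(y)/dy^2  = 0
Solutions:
 u(y) = C1 + C2*y


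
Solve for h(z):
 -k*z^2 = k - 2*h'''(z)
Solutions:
 h(z) = C1 + C2*z + C3*z^2 + k*z^5/120 + k*z^3/12


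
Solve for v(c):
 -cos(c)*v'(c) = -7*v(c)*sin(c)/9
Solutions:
 v(c) = C1/cos(c)^(7/9)


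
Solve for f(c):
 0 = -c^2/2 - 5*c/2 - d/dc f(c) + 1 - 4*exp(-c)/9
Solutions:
 f(c) = C1 - c^3/6 - 5*c^2/4 + c + 4*exp(-c)/9


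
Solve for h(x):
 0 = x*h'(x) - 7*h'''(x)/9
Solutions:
 h(x) = C1 + Integral(C2*airyai(21^(2/3)*x/7) + C3*airybi(21^(2/3)*x/7), x)


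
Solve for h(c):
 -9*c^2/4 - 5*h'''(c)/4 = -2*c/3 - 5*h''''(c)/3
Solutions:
 h(c) = C1 + C2*c + C3*c^2 + C4*exp(3*c/4) - 3*c^5/100 - 8*c^4/45 - 128*c^3/135


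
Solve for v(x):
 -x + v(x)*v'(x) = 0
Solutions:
 v(x) = -sqrt(C1 + x^2)
 v(x) = sqrt(C1 + x^2)


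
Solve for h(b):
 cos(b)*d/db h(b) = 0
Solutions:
 h(b) = C1


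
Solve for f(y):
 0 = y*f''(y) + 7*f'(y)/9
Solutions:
 f(y) = C1 + C2*y^(2/9)


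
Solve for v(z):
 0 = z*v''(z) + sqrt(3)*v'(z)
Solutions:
 v(z) = C1 + C2*z^(1 - sqrt(3))


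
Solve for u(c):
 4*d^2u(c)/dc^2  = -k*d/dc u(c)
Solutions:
 u(c) = C1 + C2*exp(-c*k/4)


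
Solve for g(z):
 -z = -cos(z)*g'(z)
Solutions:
 g(z) = C1 + Integral(z/cos(z), z)


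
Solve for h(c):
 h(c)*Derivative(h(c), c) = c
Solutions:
 h(c) = -sqrt(C1 + c^2)
 h(c) = sqrt(C1 + c^2)


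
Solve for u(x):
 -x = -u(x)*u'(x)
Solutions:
 u(x) = -sqrt(C1 + x^2)
 u(x) = sqrt(C1 + x^2)


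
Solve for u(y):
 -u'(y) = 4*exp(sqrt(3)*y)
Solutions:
 u(y) = C1 - 4*sqrt(3)*exp(sqrt(3)*y)/3


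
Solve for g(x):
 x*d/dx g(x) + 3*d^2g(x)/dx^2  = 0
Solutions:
 g(x) = C1 + C2*erf(sqrt(6)*x/6)


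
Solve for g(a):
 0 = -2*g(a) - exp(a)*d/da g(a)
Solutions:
 g(a) = C1*exp(2*exp(-a))


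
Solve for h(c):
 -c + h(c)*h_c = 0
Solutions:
 h(c) = -sqrt(C1 + c^2)
 h(c) = sqrt(C1 + c^2)


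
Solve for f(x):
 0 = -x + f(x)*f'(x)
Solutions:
 f(x) = -sqrt(C1 + x^2)
 f(x) = sqrt(C1 + x^2)


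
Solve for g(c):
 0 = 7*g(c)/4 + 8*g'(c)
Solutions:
 g(c) = C1*exp(-7*c/32)


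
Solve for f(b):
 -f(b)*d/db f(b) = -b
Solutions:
 f(b) = -sqrt(C1 + b^2)
 f(b) = sqrt(C1 + b^2)


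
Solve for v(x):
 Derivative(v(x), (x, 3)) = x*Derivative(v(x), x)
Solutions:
 v(x) = C1 + Integral(C2*airyai(x) + C3*airybi(x), x)


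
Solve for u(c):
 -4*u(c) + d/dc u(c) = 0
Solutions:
 u(c) = C1*exp(4*c)


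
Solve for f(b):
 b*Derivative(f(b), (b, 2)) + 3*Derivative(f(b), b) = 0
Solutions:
 f(b) = C1 + C2/b^2


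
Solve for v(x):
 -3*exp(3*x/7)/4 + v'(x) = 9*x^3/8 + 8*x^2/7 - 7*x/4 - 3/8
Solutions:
 v(x) = C1 + 9*x^4/32 + 8*x^3/21 - 7*x^2/8 - 3*x/8 + 7*exp(3*x/7)/4


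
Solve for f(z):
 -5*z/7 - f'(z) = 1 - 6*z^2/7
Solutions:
 f(z) = C1 + 2*z^3/7 - 5*z^2/14 - z


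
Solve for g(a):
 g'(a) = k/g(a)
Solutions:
 g(a) = -sqrt(C1 + 2*a*k)
 g(a) = sqrt(C1 + 2*a*k)


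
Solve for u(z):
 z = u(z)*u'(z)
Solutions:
 u(z) = -sqrt(C1 + z^2)
 u(z) = sqrt(C1 + z^2)


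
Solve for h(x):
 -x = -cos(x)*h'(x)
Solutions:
 h(x) = C1 + Integral(x/cos(x), x)


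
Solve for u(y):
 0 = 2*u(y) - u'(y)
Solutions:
 u(y) = C1*exp(2*y)


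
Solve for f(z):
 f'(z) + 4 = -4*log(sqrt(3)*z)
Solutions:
 f(z) = C1 - 4*z*log(z) - z*log(9)


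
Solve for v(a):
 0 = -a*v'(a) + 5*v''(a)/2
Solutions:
 v(a) = C1 + C2*erfi(sqrt(5)*a/5)


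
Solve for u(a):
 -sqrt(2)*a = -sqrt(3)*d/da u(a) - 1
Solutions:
 u(a) = C1 + sqrt(6)*a^2/6 - sqrt(3)*a/3


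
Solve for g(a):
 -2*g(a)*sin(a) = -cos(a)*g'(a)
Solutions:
 g(a) = C1/cos(a)^2


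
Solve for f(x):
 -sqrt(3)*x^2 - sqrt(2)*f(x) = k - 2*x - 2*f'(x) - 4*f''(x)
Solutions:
 f(x) = C1*exp(x*(-1 + sqrt(1 + 4*sqrt(2)))/4) + C2*exp(-x*(1 + sqrt(1 + 4*sqrt(2)))/4) - sqrt(2)*k/2 - sqrt(6)*x^2/2 - 2*sqrt(3)*x + sqrt(2)*x - 4*sqrt(3) - 2*sqrt(6) + 2


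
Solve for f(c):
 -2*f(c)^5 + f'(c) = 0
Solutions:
 f(c) = -(-1/(C1 + 8*c))^(1/4)
 f(c) = (-1/(C1 + 8*c))^(1/4)
 f(c) = -I*(-1/(C1 + 8*c))^(1/4)
 f(c) = I*(-1/(C1 + 8*c))^(1/4)


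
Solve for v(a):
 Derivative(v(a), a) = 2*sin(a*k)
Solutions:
 v(a) = C1 - 2*cos(a*k)/k


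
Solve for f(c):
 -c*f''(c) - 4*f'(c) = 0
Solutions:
 f(c) = C1 + C2/c^3


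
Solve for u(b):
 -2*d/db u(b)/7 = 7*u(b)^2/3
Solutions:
 u(b) = 6/(C1 + 49*b)


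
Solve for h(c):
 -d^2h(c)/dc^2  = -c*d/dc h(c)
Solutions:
 h(c) = C1 + C2*erfi(sqrt(2)*c/2)


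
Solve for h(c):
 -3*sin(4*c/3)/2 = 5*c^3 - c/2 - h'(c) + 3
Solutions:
 h(c) = C1 + 5*c^4/4 - c^2/4 + 3*c - 9*cos(4*c/3)/8


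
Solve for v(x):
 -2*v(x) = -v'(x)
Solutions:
 v(x) = C1*exp(2*x)


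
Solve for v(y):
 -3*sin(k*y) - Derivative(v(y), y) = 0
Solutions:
 v(y) = C1 + 3*cos(k*y)/k


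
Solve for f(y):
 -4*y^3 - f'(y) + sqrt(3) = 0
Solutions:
 f(y) = C1 - y^4 + sqrt(3)*y


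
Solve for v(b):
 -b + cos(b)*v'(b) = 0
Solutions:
 v(b) = C1 + Integral(b/cos(b), b)


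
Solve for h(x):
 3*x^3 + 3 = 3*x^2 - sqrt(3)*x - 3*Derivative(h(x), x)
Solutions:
 h(x) = C1 - x^4/4 + x^3/3 - sqrt(3)*x^2/6 - x


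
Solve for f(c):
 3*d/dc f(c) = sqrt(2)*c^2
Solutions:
 f(c) = C1 + sqrt(2)*c^3/9


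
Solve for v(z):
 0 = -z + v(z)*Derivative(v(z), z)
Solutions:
 v(z) = -sqrt(C1 + z^2)
 v(z) = sqrt(C1 + z^2)


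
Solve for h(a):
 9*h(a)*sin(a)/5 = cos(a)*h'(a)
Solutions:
 h(a) = C1/cos(a)^(9/5)


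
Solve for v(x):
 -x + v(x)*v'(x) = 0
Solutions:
 v(x) = -sqrt(C1 + x^2)
 v(x) = sqrt(C1 + x^2)


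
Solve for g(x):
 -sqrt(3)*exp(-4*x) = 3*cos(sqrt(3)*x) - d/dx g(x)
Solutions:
 g(x) = C1 + sqrt(3)*sin(sqrt(3)*x) - sqrt(3)*exp(-4*x)/4


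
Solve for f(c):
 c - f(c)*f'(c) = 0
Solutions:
 f(c) = -sqrt(C1 + c^2)
 f(c) = sqrt(C1 + c^2)


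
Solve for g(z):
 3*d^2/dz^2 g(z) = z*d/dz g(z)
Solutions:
 g(z) = C1 + C2*erfi(sqrt(6)*z/6)


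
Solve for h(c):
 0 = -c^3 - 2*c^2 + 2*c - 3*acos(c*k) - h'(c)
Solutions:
 h(c) = C1 - c^4/4 - 2*c^3/3 + c^2 - 3*Piecewise((c*acos(c*k) - sqrt(-c^2*k^2 + 1)/k, Ne(k, 0)), (pi*c/2, True))


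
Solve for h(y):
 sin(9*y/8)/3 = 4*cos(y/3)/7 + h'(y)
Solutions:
 h(y) = C1 - 12*sin(y/3)/7 - 8*cos(9*y/8)/27


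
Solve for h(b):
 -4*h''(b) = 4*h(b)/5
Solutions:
 h(b) = C1*sin(sqrt(5)*b/5) + C2*cos(sqrt(5)*b/5)


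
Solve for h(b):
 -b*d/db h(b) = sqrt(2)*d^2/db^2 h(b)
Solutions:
 h(b) = C1 + C2*erf(2^(1/4)*b/2)


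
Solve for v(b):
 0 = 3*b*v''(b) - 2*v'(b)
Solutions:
 v(b) = C1 + C2*b^(5/3)


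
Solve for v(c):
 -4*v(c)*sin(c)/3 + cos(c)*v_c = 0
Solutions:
 v(c) = C1/cos(c)^(4/3)


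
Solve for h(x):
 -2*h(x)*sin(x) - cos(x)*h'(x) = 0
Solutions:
 h(x) = C1*cos(x)^2


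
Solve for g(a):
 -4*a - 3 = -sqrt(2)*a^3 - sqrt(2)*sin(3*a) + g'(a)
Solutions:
 g(a) = C1 + sqrt(2)*a^4/4 - 2*a^2 - 3*a - sqrt(2)*cos(3*a)/3


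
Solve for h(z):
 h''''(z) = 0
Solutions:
 h(z) = C1 + C2*z + C3*z^2 + C4*z^3


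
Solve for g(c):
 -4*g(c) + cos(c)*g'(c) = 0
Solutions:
 g(c) = C1*(sin(c)^2 + 2*sin(c) + 1)/(sin(c)^2 - 2*sin(c) + 1)


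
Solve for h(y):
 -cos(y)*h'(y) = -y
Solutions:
 h(y) = C1 + Integral(y/cos(y), y)


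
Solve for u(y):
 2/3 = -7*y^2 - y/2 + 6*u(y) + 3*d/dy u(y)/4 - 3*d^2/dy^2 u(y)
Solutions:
 u(y) = C1*exp(y*(1 - sqrt(129))/8) + C2*exp(y*(1 + sqrt(129))/8) + 7*y^2/6 - 5*y/24 + 751/576


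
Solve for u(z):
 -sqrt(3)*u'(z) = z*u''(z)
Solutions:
 u(z) = C1 + C2*z^(1 - sqrt(3))


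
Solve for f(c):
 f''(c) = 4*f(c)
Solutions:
 f(c) = C1*exp(-2*c) + C2*exp(2*c)


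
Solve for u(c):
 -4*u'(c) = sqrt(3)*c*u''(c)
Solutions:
 u(c) = C1 + C2*c^(1 - 4*sqrt(3)/3)


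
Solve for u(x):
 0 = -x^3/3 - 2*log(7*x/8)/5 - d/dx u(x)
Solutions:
 u(x) = C1 - x^4/12 - 2*x*log(x)/5 - 2*x*log(7)/5 + 2*x/5 + 6*x*log(2)/5


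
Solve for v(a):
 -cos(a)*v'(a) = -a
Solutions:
 v(a) = C1 + Integral(a/cos(a), a)


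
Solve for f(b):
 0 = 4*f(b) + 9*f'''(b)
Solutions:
 f(b) = C3*exp(-2^(2/3)*3^(1/3)*b/3) + (C1*sin(2^(2/3)*3^(5/6)*b/6) + C2*cos(2^(2/3)*3^(5/6)*b/6))*exp(2^(2/3)*3^(1/3)*b/6)


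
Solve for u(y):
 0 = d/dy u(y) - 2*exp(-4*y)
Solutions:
 u(y) = C1 - exp(-4*y)/2


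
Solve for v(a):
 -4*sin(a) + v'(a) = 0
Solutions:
 v(a) = C1 - 4*cos(a)


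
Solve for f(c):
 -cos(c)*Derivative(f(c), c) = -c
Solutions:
 f(c) = C1 + Integral(c/cos(c), c)


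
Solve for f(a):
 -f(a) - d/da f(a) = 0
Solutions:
 f(a) = C1*exp(-a)


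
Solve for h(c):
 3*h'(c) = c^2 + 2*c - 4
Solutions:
 h(c) = C1 + c^3/9 + c^2/3 - 4*c/3


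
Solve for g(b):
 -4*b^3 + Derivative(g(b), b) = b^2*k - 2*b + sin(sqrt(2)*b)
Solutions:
 g(b) = C1 + b^4 + b^3*k/3 - b^2 - sqrt(2)*cos(sqrt(2)*b)/2


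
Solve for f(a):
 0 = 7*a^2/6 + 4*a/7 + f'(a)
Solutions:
 f(a) = C1 - 7*a^3/18 - 2*a^2/7


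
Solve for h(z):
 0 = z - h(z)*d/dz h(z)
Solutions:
 h(z) = -sqrt(C1 + z^2)
 h(z) = sqrt(C1 + z^2)
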